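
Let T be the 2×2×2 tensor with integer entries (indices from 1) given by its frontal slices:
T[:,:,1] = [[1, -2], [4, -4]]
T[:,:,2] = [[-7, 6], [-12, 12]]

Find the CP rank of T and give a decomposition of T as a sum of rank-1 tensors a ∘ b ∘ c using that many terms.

Lower bound: in the mode-2 unfolding of T (rows indexed by j, columns by (i,k)) the 2×2 minor on rows j ∈ {1, 2}, columns (i,k) ∈ {(1,1), (1,2)} is det [[1, -7], [-2, 6]] = -8 ≠ 0, so that unfolding has rank ≥ 2 and hence rank(T) ≥ 2 (CP rank is at least every unfolding rank, though it can be larger).
Upper bound: with S_k = T[:,:,k], the two rank-1 terms a₁b₁ᵀ, a₂b₂ᵀ are the rank-1 members of the pencil x·S₁ + y·S₂.
det(x·S₁ + y·S₂) is 4·x² − 8·xy − 12·y² = 4·(x − 3·y)(x + y), vanishing at (x:y) = (3:1) and (1:-1).
M₁ = 3·S₁ + S₂ = [[-4, 0], [0, 0]] = (-4)·[1, 0][1, 0]ᵀ and M₂ = S₁ − S₂ = [[8, -8], [16, -16]] = 8·[1, 2][1, -1]ᵀ, so take a₁ = [1, 0], b₁ = [1, 0], a₂ = [1, 2], b₂ = [1, -1].
Each slice is an integer combination of E₁ = a₁b₁ᵀ and E₂ = a₂b₂ᵀ: S₁ = −E₁ + 2·E₂, S₂ = −E₁ − 6·E₂; reading off coefficients, c₁ = [-1, -1] and c₂ = [2, -6].
Hence T = [1, 0] ∘ [1, 0] ∘ [-1, -1] + [1, 2] ∘ [1, -1] ∘ [2, -6], so rank(T) ≤ 2.
These bounds meet, so rank(T) = 2.

rank(T) = 2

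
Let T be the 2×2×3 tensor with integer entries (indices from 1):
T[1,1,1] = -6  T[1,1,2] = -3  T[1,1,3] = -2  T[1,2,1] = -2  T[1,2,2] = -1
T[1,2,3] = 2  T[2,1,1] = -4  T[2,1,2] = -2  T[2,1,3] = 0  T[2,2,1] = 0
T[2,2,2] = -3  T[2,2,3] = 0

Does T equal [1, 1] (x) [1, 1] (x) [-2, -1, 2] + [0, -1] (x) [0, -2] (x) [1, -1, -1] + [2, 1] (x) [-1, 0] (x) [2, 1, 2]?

Reconstruct entrywise from the claimed factors. For example, T[1,1,1] = -6 and Σₗ aₗ[1]bₗ[1]cₗ[1] = (1)·(1)·(-2) + (0)·(0)·(1) + (2)·(-1)·(2) = -6; checking all 12 entries, every one matches. The claim holds.

Yes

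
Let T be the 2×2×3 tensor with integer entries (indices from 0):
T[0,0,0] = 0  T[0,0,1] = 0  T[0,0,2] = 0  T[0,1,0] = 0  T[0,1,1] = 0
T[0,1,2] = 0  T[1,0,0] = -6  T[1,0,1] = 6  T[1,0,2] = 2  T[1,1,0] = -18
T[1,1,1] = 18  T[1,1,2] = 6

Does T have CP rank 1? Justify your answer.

Yes

The mode-1 fibre T[:,0,0] = [0, -6] gives a = [0, 1] (primitive direction); the mode-2 fibre T[1,:,0] = [-6, -18] gives b = [1, 3]; then c[k] = T[1,0,k] / (a[1]·b[0]) = [-6, 6, 2] / 1 = [-6, 6, 2].
Expanding [0, 1] ⊗ [1, 3] ⊗ [-6, 6, 2] reproduces all 12 entries of T, so T = [0, 1] ⊗ [1, 3] ⊗ [-6, 6, 2] and rank(T) ≤ 1.
Equivalently every frontal slice T[:,:,k] is c[k] times the rank-1 matrix [0, 1] ⊗ [1, 3]. So T has rank 1 (it is nonzero).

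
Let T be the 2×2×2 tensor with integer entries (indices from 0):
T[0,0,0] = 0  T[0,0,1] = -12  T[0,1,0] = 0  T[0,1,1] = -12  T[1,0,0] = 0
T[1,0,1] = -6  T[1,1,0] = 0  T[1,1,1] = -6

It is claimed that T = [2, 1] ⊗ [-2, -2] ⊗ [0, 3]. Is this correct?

Yes

Reconstruct entrywise from the claimed factors. For example, T[0,1,0] = 0 and Σₗ aₗ[0]bₗ[1]cₗ[0] = (2)·(-2)·(0) = 0; checking all 8 entries, every one matches. The claim holds.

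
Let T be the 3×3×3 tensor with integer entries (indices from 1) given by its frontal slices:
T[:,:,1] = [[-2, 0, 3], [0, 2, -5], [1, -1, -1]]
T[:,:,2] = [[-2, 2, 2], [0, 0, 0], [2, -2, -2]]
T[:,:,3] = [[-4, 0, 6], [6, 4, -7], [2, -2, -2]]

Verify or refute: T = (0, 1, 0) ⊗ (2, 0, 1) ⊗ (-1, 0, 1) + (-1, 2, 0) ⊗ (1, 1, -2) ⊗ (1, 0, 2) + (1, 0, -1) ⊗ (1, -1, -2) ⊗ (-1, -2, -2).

Reconstruct entry (1,3,1) from the claimed factors: Σₗ aₗ[1]bₗ[3]cₗ[1] = (0)·(1)·(-1) + (-1)·(-2)·(1) + (1)·(-2)·(-1) = 4, but T[1,3,1] = 3. The claim is false.

No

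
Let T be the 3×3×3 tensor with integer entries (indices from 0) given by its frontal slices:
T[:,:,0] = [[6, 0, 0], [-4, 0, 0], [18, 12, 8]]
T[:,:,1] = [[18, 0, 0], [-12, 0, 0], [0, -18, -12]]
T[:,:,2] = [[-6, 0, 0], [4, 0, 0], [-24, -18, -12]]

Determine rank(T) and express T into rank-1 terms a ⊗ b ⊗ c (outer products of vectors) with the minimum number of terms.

rank(T) = 2

Lower bound: the mode-3 unfolding of T (rows indexed by k, columns by (i,j) = (0,0), (0,1), (0,2), (1,0), (1,1), (1,2), (2,0), (2,1), (2,2)) is [[6, 0, 0, -4, 0, 0, 18, 12, 8], [18, 0, 0, -12, 0, 0, 0, -18, -12], [-6, 0, 0, 4, 0, 0, -24, -18, -12]].
There the 2×2 minor on rows k ∈ {0, 1}, columns (i,j) ∈ {(0,0), (2,0)} is det [[6, 18], [18, 0]] = -324 ≠ 0, so this unfolding has rank ≥ 2; CP rank is at least every unfolding rank, so rank(T) ≥ 2. (This is only a lower bound: in general the CP rank may exceed every unfolding rank, so we still need to exhibit 2 rank-1 terms summing to T.)
Upper bound — finding two terms. Write S_k = T[:,:,k] for the frontal slices: S₀ = [[6, 0, 0], [-4, 0, 0], [18, 12, 8]], S₁ = [[18, 0, 0], [-12, 0, 0], [0, -18, -12]], S₂ = [[-6, 0, 0], [4, 0, 0], [-24, -18, -12]].
If T = a₁ ⊗ b₁ ⊗ c₁ + a₂ ⊗ b₂ ⊗ c₂ then each S_k = c₁[k]·a₁b₁ᵀ + c₂[k]·a₂b₂ᵀ. S₀ and S₁ are linearly independent, so a₁b₁ᵀ and a₂b₂ᵀ must span the same plane of matrices: they are the rank-1 matrices of the form x·S₀ + y·S₁.
The 2×2 minor of x·S₀ + y·S₁ on rows {0,2}, columns {0,1} is 72·x² + 108·xy − 324·y² = 36·(2·x − 3·y)(x + 3·y), vanishing at (x:y) = (3:2) and (3:-1).
M₁ = 3·S₀ + 2·S₁ = [[54, 0, 0], [-36, 0, 0], [54, 0, 0]] = 18·[3, -2, 3][1, 0, 0]ᵀ and M₂ = 3·S₀ − S₁ = [[0, 0, 0], [0, 0, 0], [54, 54, 36]] = 18·[0, 0, 1][3, 3, 2]ᵀ, so take a₁ = [3, -2, 3], b₁ = [1, 0, 0], a₂ = [0, 0, 1], b₂ = [3, 3, 2].
Each slice is an integer combination of E₁ = a₁b₁ᵀ and E₂ = a₂b₂ᵀ: S₀ = 2·E₁ + 4·E₂, S₁ = 6·E₁ − 6·E₂, S₂ = −2·E₁ − 6·E₂; reading off coefficients, c₁ = [2, 6, -2] and c₂ = [4, -6, -6].
Hence T = [3, -2, 3] ⊗ [1, 0, 0] ⊗ [2, 6, -2] + [0, 0, 1] ⊗ [3, 3, 2] ⊗ [4, -6, -6], so rank(T) ≤ 2.
These bounds meet, so rank(T) = 2.
Check entry T[0,0,1] = 18: (3)·(1)·(6) + (0)·(3)·(-6) = 18.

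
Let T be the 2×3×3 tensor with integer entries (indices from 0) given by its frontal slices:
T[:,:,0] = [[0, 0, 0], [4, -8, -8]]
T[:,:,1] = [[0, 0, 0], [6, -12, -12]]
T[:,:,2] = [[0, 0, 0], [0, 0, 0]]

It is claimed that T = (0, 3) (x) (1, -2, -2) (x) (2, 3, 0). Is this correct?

Reconstruct entry (1,0,0) from the claimed factors: Σₗ aₗ[1]bₗ[0]cₗ[0] = (3)·(1)·(2) = 6, but T[1,0,0] = 4. The claim is false.

No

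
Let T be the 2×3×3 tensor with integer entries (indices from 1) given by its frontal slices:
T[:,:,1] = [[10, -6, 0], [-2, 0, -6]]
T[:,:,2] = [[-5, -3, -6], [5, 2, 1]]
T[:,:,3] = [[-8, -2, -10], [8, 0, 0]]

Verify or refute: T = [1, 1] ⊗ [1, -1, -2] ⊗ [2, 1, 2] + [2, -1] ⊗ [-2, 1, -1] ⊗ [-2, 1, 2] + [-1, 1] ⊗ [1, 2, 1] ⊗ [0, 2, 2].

Yes

Reconstruct entrywise from the claimed factors. For example, T[1,2,1] = -6 and Σₗ aₗ[1]bₗ[2]cₗ[1] = (1)·(-1)·(2) + (2)·(1)·(-2) + (-1)·(2)·(0) = -6; checking all 18 entries, every one matches. The claim holds.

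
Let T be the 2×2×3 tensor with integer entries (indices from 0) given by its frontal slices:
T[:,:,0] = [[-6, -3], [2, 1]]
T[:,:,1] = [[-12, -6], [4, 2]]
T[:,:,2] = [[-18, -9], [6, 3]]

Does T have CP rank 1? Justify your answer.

Yes

If T = a ⊗ b ⊗ c then every fibre of T is a multiple of the corresponding factor, so read the factors off the fibres through the nonzero entry T[0,0,0] = -6.
The mode-1 fibre T[:,0,0] = [-6, 2] gives a = [3, -1] (primitive direction); the mode-2 fibre T[0,:,0] = [-6, -3] gives b = [2, 1]; then c[k] = T[0,0,k] / (a[0]·b[0]) = [-6, -12, -18] / 6 = [-1, -2, -3].
Expanding [3, -1] ⊗ [2, 1] ⊗ [-1, -2, -3] reproduces all 12 entries of T, so T = [3, -1] ⊗ [2, 1] ⊗ [-1, -2, -3] and rank(T) ≤ 1.
Equivalently every frontal slice T[:,:,k] is c[k] times the rank-1 matrix [3, -1] ⊗ [2, 1]. So T has rank 1 (it is nonzero).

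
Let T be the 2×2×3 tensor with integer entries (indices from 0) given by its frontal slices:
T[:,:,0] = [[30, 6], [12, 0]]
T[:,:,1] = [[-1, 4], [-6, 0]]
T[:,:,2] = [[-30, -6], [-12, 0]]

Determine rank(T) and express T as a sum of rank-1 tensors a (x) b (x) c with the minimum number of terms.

rank(T) = 2

Lower bound: the mode-1 unfolding of T (rows indexed by i, columns by (j,k) = (0,0), (0,1), (0,2), (1,0), (1,1), (1,2)) is [[30, -1, -30, 6, 4, -6], [12, -6, -12, 0, 0, 0]].
There the 2×2 minor on rows i ∈ {0, 1}, columns (j,k) ∈ {(0,0), (0,1)} is det [[30, -1], [12, -6]] = -168 ≠ 0, so this unfolding has rank ≥ 2; CP rank is at least every unfolding rank, so rank(T) ≥ 2. (This is only a lower bound: in general the CP rank may exceed every unfolding rank, so we still need to exhibit 2 rank-1 terms summing to T.)
Upper bound — finding two terms. Write S_k = T[:,:,k] for the frontal slices: S₀ = [[30, 6], [12, 0]], S₁ = [[-1, 4], [-6, 0]], S₂ = [[-30, -6], [-12, 0]].
If T = a₁ (x) b₁ (x) c₁ + a₂ (x) b₂ (x) c₂ then each S_k = c₁[k]·a₁b₁ᵀ + c₂[k]·a₂b₂ᵀ. S₀ and S₁ are linearly independent, so a₁b₁ᵀ and a₂b₂ᵀ must span the same plane of matrices: they are the rank-1 matrices of the form x·S₀ + y·S₁.
det(x·S₀ + y·S₁) is −72·x² − 12·xy + 24·y² = (-12)·(3·x + 2·y)(2·x − y), vanishing at (x:y) = (2:-3) and (1:2).
M₁ = 2·S₀ − 3·S₁ = [[63, 0], [42, 0]] = 21·[3, 2][1, 0]ᵀ and M₂ = S₀ + 2·S₁ = [[28, 14], [0, 0]] = 14·[1, 0][2, 1]ᵀ, so take a₁ = [3, 2], b₁ = [1, 0], a₂ = [1, 0], b₂ = [2, 1].
Each slice is an integer combination of E₁ = a₁b₁ᵀ and E₂ = a₂b₂ᵀ: S₀ = 6·E₁ + 6·E₂, S₁ = −3·E₁ + 4·E₂, S₂ = −6·E₁ − 6·E₂; reading off coefficients, c₁ = [6, -3, -6] and c₂ = [6, 4, -6].
Hence T = [3, 2] (x) [1, 0] (x) [6, -3, -6] + [1, 0] (x) [2, 1] (x) [6, 4, -6], so rank(T) ≤ 2.
These bounds meet, so rank(T) = 2.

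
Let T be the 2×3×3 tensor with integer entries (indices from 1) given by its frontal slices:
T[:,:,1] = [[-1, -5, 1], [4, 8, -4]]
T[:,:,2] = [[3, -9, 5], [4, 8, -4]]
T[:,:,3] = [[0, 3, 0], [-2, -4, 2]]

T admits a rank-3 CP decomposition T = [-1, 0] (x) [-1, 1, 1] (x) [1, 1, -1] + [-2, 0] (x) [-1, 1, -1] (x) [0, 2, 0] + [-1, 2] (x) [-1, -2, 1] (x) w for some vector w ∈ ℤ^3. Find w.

w = [-2, -2, 1]

Subtract the known terms from T to get the rank-1 residual R = [-1, 2] (x) [-1, -2, 1] (x) w, so R[i,j,k] = a[i]·b[j]·w[k]. Pick indices with nonzero a[1]·b[1] = (-1)·(-1) = 1. Only the fibre through (1,1,·) is needed: R[1,1,:] = T[1,1,:] − Σₗ aₗ[1]bₗ[1]cₗ = [-1, 3, 0] − (-1)·(-1)·[1, 1, -1] − (-2)·(-1)·[0, 2, 0] = [-2, -2, 1]. Then w[k] = R[1,1,k] / 1 for each k, giving w = [-2, -2, 1] / 1 = [-2, -2, 1].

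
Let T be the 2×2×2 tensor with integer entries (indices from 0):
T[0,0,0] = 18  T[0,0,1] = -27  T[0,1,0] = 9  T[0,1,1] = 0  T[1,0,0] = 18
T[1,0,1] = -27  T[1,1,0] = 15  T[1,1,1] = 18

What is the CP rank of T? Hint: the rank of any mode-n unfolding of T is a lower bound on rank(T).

Lower bound: the mode-3 unfolding of T (rows indexed by k, columns by (i,j) = (0,0), (0,1), (1,0), (1,1)) is [[18, 9, 18, 15], [-27, 0, -27, 18]].
There the 2×2 minor on rows k ∈ {0, 1}, columns (i,j) ∈ {(0,0), (0,1)} is det [[18, 9], [-27, 0]] = 243 ≠ 0, so this unfolding has rank ≥ 2; CP rank is at least every unfolding rank, so rank(T) ≥ 2. (Unfolding ranks only ever bound the CP rank from below — rank(T) can be strictly larger than all of them — so the matching upper bound has to come from an explicit 2-term decomposition.)
Upper bound — finding two terms. Write S_k = T[:,:,k] for the frontal slices: S₀ = [[18, 9], [18, 15]], S₁ = [[-27, 0], [-27, 18]].
If T = a₁ ⊗ b₁ ⊗ c₁ + a₂ ⊗ b₂ ⊗ c₂ then each S_k = c₁[k]·a₁b₁ᵀ + c₂[k]·a₂b₂ᵀ. S₀ and S₁ are linearly independent, so a₁b₁ᵀ and a₂b₂ᵀ must span the same plane of matrices: they are the rank-1 matrices of the form x·S₀ + y·S₁.
det(x·S₀ + y·S₁) is 108·x² + 162·xy − 486·y² = 54·(2·x − 3·y)(x + 3·y), vanishing at (x:y) = (3:2) and (3:-1).
M₁ = 3·S₀ + 2·S₁ = [[0, 27], [0, 81]] = 27·[1, 3][0, 1]ᵀ and M₂ = 3·S₀ − S₁ = [[81, 27], [81, 27]] = 27·[1, 1][3, 1]ᵀ, so take a₁ = [1, 3], b₁ = [0, 1], a₂ = [1, 1], b₂ = [3, 1].
Each slice is an integer combination of E₁ = a₁b₁ᵀ and E₂ = a₂b₂ᵀ: S₀ = 3·E₁ + 6·E₂, S₁ = 9·E₁ − 9·E₂; reading off coefficients, c₁ = [3, 9] and c₂ = [6, -9].
Hence T = [1, 3] ⊗ [0, 1] ⊗ [3, 9] + [1, 1] ⊗ [3, 1] ⊗ [6, -9], so rank(T) ≤ 2.
These bounds meet, so rank(T) = 2.

2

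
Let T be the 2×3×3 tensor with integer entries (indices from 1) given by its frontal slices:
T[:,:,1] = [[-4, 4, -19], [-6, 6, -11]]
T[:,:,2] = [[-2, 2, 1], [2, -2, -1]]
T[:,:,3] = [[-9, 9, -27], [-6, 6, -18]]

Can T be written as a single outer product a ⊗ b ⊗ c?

No

The mode-3 unfolding of T (rows indexed by k, columns by (i,j) = (1,1), (1,2), (1,3), (2,1), (2,2), (2,3)) is [[-4, 4, -19, -6, 6, -11], [-2, 2, 1, 2, -2, -1], [-9, 9, -27, -6, 6, -18]].
There the 2×2 minor on rows k ∈ {1, 2}, columns (i,j) ∈ {(1,1), (1,3)} is det [[-4, -19], [-2, 1]] = -42 ≠ 0, so this unfolding has rank ≥ 2; CP rank is at least every unfolding rank, so rank(T) ≥ 2.
In particular rank(T) ≥ 2 > 1, so T is not rank-1.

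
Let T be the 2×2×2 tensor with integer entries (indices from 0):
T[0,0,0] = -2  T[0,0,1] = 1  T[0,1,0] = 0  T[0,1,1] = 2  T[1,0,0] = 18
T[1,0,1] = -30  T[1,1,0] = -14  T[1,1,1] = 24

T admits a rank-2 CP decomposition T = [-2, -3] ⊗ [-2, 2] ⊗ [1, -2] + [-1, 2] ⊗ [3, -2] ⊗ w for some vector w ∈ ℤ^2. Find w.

w = [2, -3]

Subtract the known terms from T to get the rank-1 residual R = [-1, 2] ⊗ [3, -2] ⊗ w, so R[i,j,k] = a[i]·b[j]·w[k]. Pick indices with nonzero a[0]·b[0] = (-1)·(3) = -3. Only the fibre through (0,0,·) is needed: R[0,0,:] = T[0,0,:] − Σₗ aₗ[0]bₗ[0]cₗ = [-2, 1] − (-2)·(-2)·[1, -2] = [-6, 9]. Then w[k] = R[0,0,k] / -3 for each k, giving w = [-6, 9] / -3 = [2, -3].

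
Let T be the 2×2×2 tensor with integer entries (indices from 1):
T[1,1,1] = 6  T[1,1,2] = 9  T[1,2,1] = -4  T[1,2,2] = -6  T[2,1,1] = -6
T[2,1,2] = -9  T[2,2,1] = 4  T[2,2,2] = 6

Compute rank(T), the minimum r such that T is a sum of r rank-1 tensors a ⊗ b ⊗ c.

Lower bound: T ≠ 0 (e.g. T[1,1,1] = 6), so rank(T) ≥ 1.
Upper bound: if T = a ⊗ b ⊗ c then every fibre of T is a multiple of the corresponding factor, so read the factors off the fibres through the nonzero entry T[1,1,1] = 6.
The mode-1 fibre T[:,1,1] = [6, -6] gives a = [1, -1] (primitive direction); the mode-2 fibre T[1,:,1] = [6, -4] gives b = [3, -2]; then c[k] = T[1,1,k] / (a[1]·b[1]) = [6, 9] / 3 = [2, 3].
Expanding [1, -1] ⊗ [3, -2] ⊗ [2, 3] reproduces all 8 entries of T, so T = [1, -1] ⊗ [3, -2] ⊗ [2, 3] and rank(T) ≤ 1.
These bounds meet, so rank(T) = 1.

1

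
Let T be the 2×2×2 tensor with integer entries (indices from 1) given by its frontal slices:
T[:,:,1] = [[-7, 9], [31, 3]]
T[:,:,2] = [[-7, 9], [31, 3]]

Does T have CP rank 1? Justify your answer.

No

The mode-1 unfolding of T (rows indexed by i, columns by (j,k) = (1,1), (1,2), (2,1), (2,2)) is [[-7, -7, 9, 9], [31, 31, 3, 3]].
There the 2×2 minor on rows i ∈ {1, 2}, columns (j,k) ∈ {(1,1), (2,1)} is det [[-7, 9], [31, 3]] = -300 ≠ 0, so this unfolding has rank ≥ 2; CP rank is at least every unfolding rank, so rank(T) ≥ 2.
In particular rank(T) ≥ 2 > 1, so T is not rank-1.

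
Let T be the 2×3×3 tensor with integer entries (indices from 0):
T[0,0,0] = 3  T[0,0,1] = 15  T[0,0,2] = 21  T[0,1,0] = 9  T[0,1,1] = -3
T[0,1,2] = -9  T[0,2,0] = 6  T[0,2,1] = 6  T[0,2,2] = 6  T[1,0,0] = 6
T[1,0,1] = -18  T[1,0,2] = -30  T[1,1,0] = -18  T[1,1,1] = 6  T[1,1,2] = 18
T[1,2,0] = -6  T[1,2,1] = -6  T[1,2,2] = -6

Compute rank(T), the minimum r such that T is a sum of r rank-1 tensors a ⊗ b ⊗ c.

2

Lower bound: the mode-3 unfolding of T (rows indexed by k, columns by (i,j) = (0,0), (0,1), (0,2), (1,0), (1,1), (1,2)) is [[3, 9, 6, 6, -18, -6], [15, -3, 6, -18, 6, -6], [21, -9, 6, -30, 18, -6]].
There the 2×2 minor on rows k ∈ {0, 1}, columns (i,j) ∈ {(0,0), (0,1)} is det [[3, 9], [15, -3]] = -144 ≠ 0, so this unfolding has rank ≥ 2; CP rank is at least every unfolding rank, so rank(T) ≥ 2. (Unfolding ranks only ever bound the CP rank from below — rank(T) can be strictly larger than all of them — so the matching upper bound has to come from an explicit 2-term decomposition.)
Upper bound — finding two terms. Write S_k = T[:,:,k] for the frontal slices: S₀ = [[3, 9, 6], [6, -18, -6]], S₁ = [[15, -3, 6], [-18, 6, -6]], S₂ = [[21, -9, 6], [-30, 18, -6]].
If T = a₁ ⊗ b₁ ⊗ c₁ + a₂ ⊗ b₂ ⊗ c₂ then each S_k = c₁[k]·a₁b₁ᵀ + c₂[k]·a₂b₂ᵀ. S₀ and S₁ are linearly independent, so a₁b₁ᵀ and a₂b₂ᵀ must span the same plane of matrices: they are the rank-1 matrices of the form x·S₀ + y·S₁.
The 2×2 minor of x·S₀ + y·S₁ on rows {0,1}, columns {0,1} is −108·x² − 72·xy + 36·y² = (-36)·(3·x − y)(x + y), vanishing at (x:y) = (1:3) and (1:-1).
M₁ = S₀ + 3·S₁ = [[48, 0, 24], [-48, 0, -24]] = 24·[1, -1][2, 0, 1]ᵀ and M₂ = S₀ − S₁ = [[-12, 12, 0], [24, -24, 0]] = (-12)·[1, -2][1, -1, 0]ᵀ, so take a₁ = [1, -1], b₁ = [2, 0, 1], a₂ = [1, -2], b₂ = [1, -1, 0].
Each slice is an integer combination of E₁ = a₁b₁ᵀ and E₂ = a₂b₂ᵀ: S₀ = 6·E₁ − 9·E₂, S₁ = 6·E₁ + 3·E₂, S₂ = 6·E₁ + 9·E₂; reading off coefficients, c₁ = [6, 6, 6] and c₂ = [-9, 3, 9].
Hence T = [1, -1] ⊗ [2, 0, 1] ⊗ [6, 6, 6] + [1, -2] ⊗ [1, -1, 0] ⊗ [-9, 3, 9], so rank(T) ≤ 2.
These bounds meet, so rank(T) = 2.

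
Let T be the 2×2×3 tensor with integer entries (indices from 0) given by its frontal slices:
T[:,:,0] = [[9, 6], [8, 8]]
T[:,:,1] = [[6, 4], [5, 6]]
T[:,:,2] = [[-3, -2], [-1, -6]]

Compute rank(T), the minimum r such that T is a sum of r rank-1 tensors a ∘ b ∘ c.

2

Lower bound: the mode-1 unfolding of T (rows indexed by i, columns by (j,k) = (0,0), (0,1), (0,2), (1,0), (1,1), (1,2)) is [[9, 6, -3, 6, 4, -2], [8, 5, -1, 8, 6, -6]].
There the 2×2 minor on rows i ∈ {0, 1}, columns (j,k) ∈ {(0,0), (0,1)} is det [[9, 6], [8, 5]] = -3 ≠ 0, so this unfolding has rank ≥ 2; CP rank is at least every unfolding rank, so rank(T) ≥ 2. (This is only a lower bound: in general the CP rank may exceed every unfolding rank, so we still need to exhibit 2 rank-1 terms summing to T.)
Upper bound — finding two terms. Write S_k = T[:,:,k] for the frontal slices: S₀ = [[9, 6], [8, 8]], S₁ = [[6, 4], [5, 6]], S₂ = [[-3, -2], [-1, -6]].
If T = a₁ ∘ b₁ ∘ c₁ + a₂ ∘ b₂ ∘ c₂ then each S_k = c₁[k]·a₁b₁ᵀ + c₂[k]·a₂b₂ᵀ. S₀ and S₁ are linearly independent, so a₁b₁ᵀ and a₂b₂ᵀ must span the same plane of matrices: they are the rank-1 matrices of the form x·S₀ + y·S₁.
det(x·S₀ + y·S₁) is 24·x² + 40·xy + 16·y² = 8·(3·x + 2·y)(x + y), vanishing at (x:y) = (2:-3) and (1:-1).
M₁ = 2·S₀ − 3·S₁ = [[0, 0], [1, -2]] = (0, 1)(1, -2)ᵀ and M₂ = S₀ − S₁ = [[3, 2], [3, 2]] = (1, 1)(3, 2)ᵀ, so take a₁ = (0, 1), b₁ = (1, -2), a₂ = (1, 1), b₂ = (3, 2).
Each slice is an integer combination of E₁ = a₁b₁ᵀ and E₂ = a₂b₂ᵀ: S₀ = −E₁ + 3·E₂, S₁ = −E₁ + 2·E₂, S₂ = 2·E₁ − E₂; reading off coefficients, c₁ = (-1, -1, 2) and c₂ = (3, 2, -1).
Hence T = (0, 1) ∘ (1, -2) ∘ (-1, -1, 2) + (1, 1) ∘ (3, 2) ∘ (3, 2, -1), so rank(T) ≤ 2.
These bounds meet, so rank(T) = 2.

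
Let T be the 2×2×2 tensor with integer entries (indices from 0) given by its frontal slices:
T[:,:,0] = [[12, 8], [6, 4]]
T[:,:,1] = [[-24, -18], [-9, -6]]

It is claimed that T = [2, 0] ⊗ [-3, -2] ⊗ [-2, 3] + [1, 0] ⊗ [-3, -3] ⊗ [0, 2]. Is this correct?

No

Reconstruct entry (1,0,0) from the claimed factors: Σₗ aₗ[1]bₗ[0]cₗ[0] = (0)·(-3)·(-2) + (0)·(-3)·(0) = 0, but T[1,0,0] = 6. The claim is false.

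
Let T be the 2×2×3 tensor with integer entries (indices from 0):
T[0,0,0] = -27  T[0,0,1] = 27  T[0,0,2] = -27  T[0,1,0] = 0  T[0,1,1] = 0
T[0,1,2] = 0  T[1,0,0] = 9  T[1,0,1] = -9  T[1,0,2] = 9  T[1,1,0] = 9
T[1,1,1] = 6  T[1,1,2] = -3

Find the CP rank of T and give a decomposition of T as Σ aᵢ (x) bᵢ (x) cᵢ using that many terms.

Lower bound: in the mode-2 unfolding of T (rows indexed by j, columns by (i,k)) the 2×2 minor on rows j ∈ {0, 1}, columns (i,k) ∈ {(0,0), (1,0)} is det [[-27, 9], [0, 9]] = -243 ≠ 0, so that unfolding has rank ≥ 2 and hence rank(T) ≥ 2 (CP rank is at least every unfolding rank, though it can be larger).
Upper bound: with S_k = T[:,:,k], the two rank-1 terms a₁b₁ᵀ, a₂b₂ᵀ are the rank-1 members of the pencil x·S₀ + y·S₁.
det(x·S₀ + y·S₁) is −243·x² + 81·xy + 162·y² = (-81)·(3·x + 2·y)(x − y), vanishing at (x:y) = (2:-3) and (1:1).
M₁ = 2·S₀ − 3·S₁ = [[-135, 0], [45, 0]] = (-45)·[3, -1][1, 0]ᵀ and M₂ = S₀ + S₁ = [[0, 0], [0, 15]] = 15·[0, 1][0, 1]ᵀ, so take a₁ = [3, -1], b₁ = [1, 0], a₂ = [0, 1], b₂ = [0, 1].
Each slice is an integer combination of E₁ = a₁b₁ᵀ and E₂ = a₂b₂ᵀ: S₀ = −9·E₁ + 9·E₂, S₁ = 9·E₁ + 6·E₂, S₂ = −9·E₁ − 3·E₂; reading off coefficients, c₁ = [-9, 9, -9] and c₂ = [9, 6, -3].
Hence T = [3, -1] (x) [1, 0] (x) [-9, 9, -9] + [0, 1] (x) [0, 1] (x) [9, 6, -3], so rank(T) ≤ 2.
These bounds meet, so rank(T) = 2.

rank(T) = 2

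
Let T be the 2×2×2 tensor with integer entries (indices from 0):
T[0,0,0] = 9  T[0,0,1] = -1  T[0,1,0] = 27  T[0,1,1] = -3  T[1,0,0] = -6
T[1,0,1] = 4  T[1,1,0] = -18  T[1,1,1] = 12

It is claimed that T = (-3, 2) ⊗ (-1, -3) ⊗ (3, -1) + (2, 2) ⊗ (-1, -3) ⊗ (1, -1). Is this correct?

No

Reconstruct entry (0,0,0) from the claimed factors: Σₗ aₗ[0]bₗ[0]cₗ[0] = (-3)·(-1)·(3) + (2)·(-1)·(1) = 7, but T[0,0,0] = 9. The claim is false.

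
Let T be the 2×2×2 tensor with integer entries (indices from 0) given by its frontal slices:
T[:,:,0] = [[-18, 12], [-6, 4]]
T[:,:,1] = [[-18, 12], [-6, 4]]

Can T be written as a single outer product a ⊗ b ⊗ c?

If T = a ⊗ b ⊗ c then every fibre of T is a multiple of the corresponding factor, so read the factors off the fibres through the nonzero entry T[0,0,0] = -18.
The mode-1 fibre T[:,0,0] = [-18, -6] gives a = (3, 1) (primitive direction); the mode-2 fibre T[0,:,0] = [-18, 12] gives b = (3, -2); then c[k] = T[0,0,k] / (a[0]·b[0]) = [-18, -18] / 9 = (-2, -2).
Expanding (3, 1) ⊗ (3, -2) ⊗ (-2, -2) reproduces all 8 entries of T, so T = (3, 1) ⊗ (3, -2) ⊗ (-2, -2) and rank(T) ≤ 1.
Equivalently every frontal slice T[:,:,k] is c[k] times the rank-1 matrix (3, 1) ⊗ (3, -2). So T has rank 1 (it is nonzero).

Yes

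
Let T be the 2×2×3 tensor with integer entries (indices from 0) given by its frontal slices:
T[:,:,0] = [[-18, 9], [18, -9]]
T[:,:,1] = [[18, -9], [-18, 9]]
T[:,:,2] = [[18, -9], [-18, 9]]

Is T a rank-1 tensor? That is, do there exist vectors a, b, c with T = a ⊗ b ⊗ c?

If T = a ⊗ b ⊗ c then every fibre of T is a multiple of the corresponding factor, so read the factors off the fibres through the nonzero entry T[0,0,0] = -18.
The mode-1 fibre T[:,0,0] = [-18, 18] gives a = [1, -1] (primitive direction); the mode-2 fibre T[0,:,0] = [-18, 9] gives b = [2, -1]; then c[k] = T[0,0,k] / (a[0]·b[0]) = [-18, 18, 18] / 2 = [-9, 9, 9].
Expanding [1, -1] ⊗ [2, -1] ⊗ [-9, 9, 9] reproduces all 12 entries of T, so T = [1, -1] ⊗ [2, -1] ⊗ [-9, 9, 9] and rank(T) ≤ 1.
Equivalently every frontal slice T[:,:,k] is c[k] times the rank-1 matrix [1, -1] ⊗ [2, -1]. So T has rank 1 (it is nonzero).

Yes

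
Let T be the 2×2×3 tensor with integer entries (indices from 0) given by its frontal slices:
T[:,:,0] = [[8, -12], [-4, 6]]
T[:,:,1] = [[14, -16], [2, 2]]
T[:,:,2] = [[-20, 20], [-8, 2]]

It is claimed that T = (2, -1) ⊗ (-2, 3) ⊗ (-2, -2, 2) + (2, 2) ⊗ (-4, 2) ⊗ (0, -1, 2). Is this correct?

Reconstruct entry (0,0,1) from the claimed factors: Σₗ aₗ[0]bₗ[0]cₗ[1] = (2)·(-2)·(-2) + (2)·(-4)·(-1) = 16, but T[0,0,1] = 14. The claim is false.

No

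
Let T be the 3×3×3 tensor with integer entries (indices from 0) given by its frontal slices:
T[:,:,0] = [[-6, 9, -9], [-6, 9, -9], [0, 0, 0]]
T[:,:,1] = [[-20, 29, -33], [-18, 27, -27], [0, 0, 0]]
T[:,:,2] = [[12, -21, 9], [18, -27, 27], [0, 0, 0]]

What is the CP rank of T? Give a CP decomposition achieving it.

rank(T) = 2

Lower bound: the mode-1 unfolding of T (rows indexed by i, columns by (j,k) = (0,0), (0,1), (0,2), (1,0), (1,1), (1,2), (2,0), (2,1), (2,2)) is [[-6, -20, 12, 9, 29, -21, -9, -33, 9], [-6, -18, 18, 9, 27, -27, -9, -27, 27], [0, 0, 0, 0, 0, 0, 0, 0, 0]].
There the 2×2 minor on rows i ∈ {0, 1}, columns (j,k) ∈ {(0,0), (0,1)} is det [[-6, -20], [-6, -18]] = -12 ≠ 0, so this unfolding has rank ≥ 2; CP rank is at least every unfolding rank, so rank(T) ≥ 2. (Unfolding ranks only ever bound the CP rank from below — rank(T) can be strictly larger than all of them — so the matching upper bound has to come from an explicit 2-term decomposition.)
Upper bound — finding two terms. Write S_k = T[:,:,k] for the frontal slices: S₀ = [[-6, 9, -9], [-6, 9, -9], [0, 0, 0]], S₁ = [[-20, 29, -33], [-18, 27, -27], [0, 0, 0]], S₂ = [[12, -21, 9], [18, -27, 27], [0, 0, 0]].
If T = a₁ ⊗ b₁ ⊗ c₁ + a₂ ⊗ b₂ ⊗ c₂ then each S_k = c₁[k]·a₁b₁ᵀ + c₂[k]·a₂b₂ᵀ. S₀ and S₁ are linearly independent, so a₁b₁ᵀ and a₂b₂ᵀ must span the same plane of matrices: they are the rank-1 matrices of the form x·S₀ + y·S₁.
The 2×2 minor of x·S₀ + y·S₁ on rows {0,1}, columns {0,1} is −6·xy − 18·y² = (-6)·(x + 3·y)(y), vanishing at (x:y) = (3:-1) and (1:0).
M₁ = 3·S₀ − S₁ = [[2, -2, 6], [0, 0, 0], [0, 0, 0]] = 2·[1, 0, 0][1, -1, 3]ᵀ and M₂ = S₀ = [[-6, 9, -9], [-6, 9, -9], [0, 0, 0]] = (-3)·[1, 1, 0][2, -3, 3]ᵀ, so take a₁ = [1, 0, 0], b₁ = [1, -1, 3], a₂ = [1, 1, 0], b₂ = [2, -3, 3].
Each slice is an integer combination of E₁ = a₁b₁ᵀ and E₂ = a₂b₂ᵀ: S₀ = −3·E₂, S₁ = −2·E₁ − 9·E₂, S₂ = −6·E₁ + 9·E₂; reading off coefficients, c₁ = [0, -2, -6] and c₂ = [-3, -9, 9].
Hence T = [1, 0, 0] ⊗ [1, -1, 3] ⊗ [0, -2, -6] + [1, 1, 0] ⊗ [2, -3, 3] ⊗ [-3, -9, 9], so rank(T) ≤ 2.
These bounds meet, so rank(T) = 2.
Check entry T[1,1,1] = 27: (0)·(-1)·(-2) + (1)·(-3)·(-9) = 27.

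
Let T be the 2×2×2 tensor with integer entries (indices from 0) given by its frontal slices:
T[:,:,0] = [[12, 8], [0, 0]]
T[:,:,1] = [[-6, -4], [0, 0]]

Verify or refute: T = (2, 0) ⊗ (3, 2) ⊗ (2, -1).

Reconstruct entrywise from the claimed factors. For example, T[0,1,0] = 8 and Σₗ aₗ[0]bₗ[1]cₗ[0] = (2)·(2)·(2) = 8; checking all 8 entries, every one matches. The claim holds.

Yes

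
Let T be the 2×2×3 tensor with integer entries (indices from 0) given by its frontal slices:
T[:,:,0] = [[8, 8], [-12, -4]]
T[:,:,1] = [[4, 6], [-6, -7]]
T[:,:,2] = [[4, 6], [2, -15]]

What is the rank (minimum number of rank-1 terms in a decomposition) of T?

3

Lower bound: the mode-3 unfolding of T (rows indexed by k, columns by (i,j) = (0,0), (0,1), (1,0), (1,1)) is [[8, 8, -12, -4], [4, 6, -6, -7], [4, 6, 2, -15]].
There the 3×3 minor on rows k ∈ {0, 1, 2}, columns (i,j) ∈ {(0,0), (0,1), (1,0)} is det [[8, 8, -12], [4, 6, -6], [4, 6, 2]] = 128 ≠ 0, so this unfolding has rank ≥ 3; CP rank is at least every unfolding rank, so rank(T) ≥ 3. (Unfolding ranks only ever bound the CP rank from below — rank(T) can be strictly larger than all of them — so the matching upper bound has to come from an explicit 3-term decomposition.)
Upper bound: T is a sum of 3 rank-1 terms, T = [0, 1] ⊗ [1, -1] ⊗ [-4, 0, 8] + [1, -1] ⊗ [1, 1] ⊗ [8, 8, 8] + [2, -1] ⊗ [2, 1] ⊗ [0, -1, -1] (written with every a and b primitive with positive leading entry and the scale carried by c; CP decompositions are not unique, and this one is verified by expanding entrywise), so rank(T) ≤ 3.
These bounds meet, so rank(T) = 3.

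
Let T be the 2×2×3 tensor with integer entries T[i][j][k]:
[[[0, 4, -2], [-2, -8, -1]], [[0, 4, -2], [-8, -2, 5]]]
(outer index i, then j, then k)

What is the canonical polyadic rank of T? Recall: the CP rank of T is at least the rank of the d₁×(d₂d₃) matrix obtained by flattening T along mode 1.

3

Lower bound: the mode-3 unfolding of T (rows indexed by k, columns by (i,j) = (0,0), (0,1), (1,0), (1,1)) is [[0, -2, 0, -8], [4, -8, 4, -2], [-2, -1, -2, 5]].
There the 3×3 minor on rows k ∈ {0, 1, 2}, columns (i,j) ∈ {(0,0), (0,1), (1,1)} is det [[0, -2, -8], [4, -8, -2], [-2, -1, 5]] = 192 ≠ 0, so this unfolding has rank ≥ 3; CP rank is at least every unfolding rank, so rank(T) ≥ 3. (Unfolding ranks only ever bound the CP rank from below — rank(T) can be strictly larger than all of them — so the matching upper bound has to come from an explicit 3-term decomposition.)
Upper bound: T is a sum of 3 rank-1 terms, T = [1, -2] (x) [0, 1] (x) [2, -2, -2] + [1, 1] (x) [0, 1] (x) [-4, -4, 0] + [1, 1] (x) [2, -1] (x) [0, 2, -1] (written with every a and b primitive with positive leading entry and the scale carried by c; CP decompositions are not unique, and this one is verified by expanding entrywise), so rank(T) ≤ 3.
These bounds meet, so rank(T) = 3.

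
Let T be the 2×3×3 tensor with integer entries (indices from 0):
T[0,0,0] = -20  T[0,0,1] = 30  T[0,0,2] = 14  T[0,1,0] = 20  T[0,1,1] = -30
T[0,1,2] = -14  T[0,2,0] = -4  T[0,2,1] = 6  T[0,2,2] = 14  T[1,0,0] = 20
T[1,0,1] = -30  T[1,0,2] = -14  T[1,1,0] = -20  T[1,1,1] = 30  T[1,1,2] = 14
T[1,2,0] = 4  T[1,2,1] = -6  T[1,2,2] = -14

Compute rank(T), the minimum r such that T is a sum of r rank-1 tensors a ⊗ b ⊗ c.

2

Lower bound: in the mode-3 unfolding of T (rows indexed by k, columns by (i,j)) the 2×2 minor on rows k ∈ {0, 2}, columns (i,j) ∈ {(0,0), (0,2)} is det [[-20, -4], [14, 14]] = -224 ≠ 0, so that unfolding has rank ≥ 2 and hence rank(T) ≥ 2 (CP rank is at least every unfolding rank, though it can be larger).
Upper bound: T[i,:,:] = a[i]·M for every slice, with a = [1, -1] and M = [[-20, 30, 14], [20, -30, -14], [-4, 6, 14]] (rows j, columns k).
The rows of M satisfy (row 0) = −(row 1), so splitting by rows, M = [-1, 1, 0][20, -30, -14]ᵀ + [0, 0, 1][-4, 6, 14]ᵀ.
Hence T = [1, -1] ⊗ [-1, 1, 0] ⊗ [20, -30, -14] + [1, -1] ⊗ [0, 0, 1] ⊗ [-4, 6, 14], so rank(T) ≤ 2.
These bounds meet, so rank(T) = 2.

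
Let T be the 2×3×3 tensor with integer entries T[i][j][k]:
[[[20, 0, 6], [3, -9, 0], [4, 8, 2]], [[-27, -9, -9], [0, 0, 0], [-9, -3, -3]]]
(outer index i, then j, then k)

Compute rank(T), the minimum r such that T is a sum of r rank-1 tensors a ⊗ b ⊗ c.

2

Lower bound: the mode-1 unfolding of T (rows indexed by i, columns by (j,k) = (0,0), (0,1), (0,2), (1,0), (1,1), (1,2), (2,0), (2,1), (2,2)) is [[20, 0, 6, 3, -9, 0, 4, 8, 2], [-27, -9, -9, 0, 0, 0, -9, -3, -3]].
There the 2×2 minor on rows i ∈ {0, 1}, columns (j,k) ∈ {(0,0), (0,1)} is det [[20, 0], [-27, -9]] = -180 ≠ 0, so this unfolding has rank ≥ 2; CP rank is at least every unfolding rank, so rank(T) ≥ 2. (This is only a lower bound: in general the CP rank may exceed every unfolding rank, so we still need to exhibit 2 rank-1 terms summing to T.)
Upper bound — finding two terms. Write S_k = T[:,:,k] for the frontal slices: S₀ = [[20, 3, 4], [-27, 0, -9]], S₁ = [[0, -9, 8], [-9, 0, -3]], S₂ = [[6, 0, 2], [-9, 0, -3]].
If T = a₁ ⊗ b₁ ⊗ c₁ + a₂ ⊗ b₂ ⊗ c₂ then each S_k = c₁[k]·a₁b₁ᵀ + c₂[k]·a₂b₂ᵀ. S₀ and S₁ are linearly independent, so a₁b₁ᵀ and a₂b₂ᵀ must span the same plane of matrices: they are the rank-1 matrices of the form x·S₀ + y·S₁.
The 2×2 minor of x·S₀ + y·S₁ on rows {0,1}, columns {0,1} is 81·x² − 216·xy − 81·y² = 27·(x − 3·y)(3·x + y), vanishing at (x:y) = (3:1) and (1:-3).
M₁ = 3·S₀ + S₁ = [[60, 0, 20], [-90, 0, -30]] = 10·[2, -3][3, 0, 1]ᵀ and M₂ = S₀ − 3·S₁ = [[20, 30, -20], [0, 0, 0]] = 10·[1, 0][2, 3, -2]ᵀ, so take a₁ = [2, -3], b₁ = [3, 0, 1], a₂ = [1, 0], b₂ = [2, 3, -2].
Each slice is an integer combination of E₁ = a₁b₁ᵀ and E₂ = a₂b₂ᵀ: S₀ = 3·E₁ + E₂, S₁ = E₁ − 3·E₂, S₂ = E₁; reading off coefficients, c₁ = [3, 1, 1] and c₂ = [1, -3, 0].
Hence T = [2, -3] ⊗ [3, 0, 1] ⊗ [3, 1, 1] + [1, 0] ⊗ [2, 3, -2] ⊗ [1, -3, 0], so rank(T) ≤ 2.
These bounds meet, so rank(T) = 2.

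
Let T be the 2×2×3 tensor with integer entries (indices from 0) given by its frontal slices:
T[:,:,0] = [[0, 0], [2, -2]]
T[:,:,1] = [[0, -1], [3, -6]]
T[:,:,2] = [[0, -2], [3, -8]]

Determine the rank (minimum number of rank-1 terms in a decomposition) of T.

Lower bound: in the mode-3 unfolding of T (rows indexed by k, columns by (i,j)) the 3×3 minor on rows k ∈ {0, 1, 2}, columns (i,j) ∈ {(0,1), (1,0), (1,1)} is det [[0, 2, -2], [-1, 3, -6], [-2, 3, -8]] = 2 ≠ 0, so that unfolding has rank ≥ 3 and hence rank(T) ≥ 3 (CP rank is at least every unfolding rank, though it can be larger).
Upper bound: T is a sum of 3 rank-1 terms, T = [0, 1] ⊗ [1, -2] ⊗ [1, 2, 2] + [0, 1] ⊗ [1, 0] ⊗ [1, 1, 1] + [1, 2] ⊗ [0, 1] ⊗ [0, -1, -2] (written with every a and b primitive with positive leading entry and the scale carried by c; CP decompositions are not unique, and this one is verified by expanding entrywise), so rank(T) ≤ 3.
These bounds meet, so rank(T) = 3.

3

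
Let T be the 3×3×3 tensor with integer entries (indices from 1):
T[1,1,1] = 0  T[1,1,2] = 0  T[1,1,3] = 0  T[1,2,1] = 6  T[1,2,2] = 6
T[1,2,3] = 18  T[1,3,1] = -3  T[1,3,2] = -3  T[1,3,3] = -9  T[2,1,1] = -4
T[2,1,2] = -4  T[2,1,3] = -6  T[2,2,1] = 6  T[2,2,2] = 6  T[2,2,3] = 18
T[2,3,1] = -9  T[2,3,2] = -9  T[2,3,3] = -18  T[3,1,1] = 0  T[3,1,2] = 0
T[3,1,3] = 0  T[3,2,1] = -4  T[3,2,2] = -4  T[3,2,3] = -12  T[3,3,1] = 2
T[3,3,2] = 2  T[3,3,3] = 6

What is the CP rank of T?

2

Lower bound: in the mode-2 unfolding of T (rows indexed by j, columns by (i,k)) the 2×2 minor on rows j ∈ {1, 2}, columns (i,k) ∈ {(1,1), (2,1)} is det [[0, -4], [6, 6]] = 24 ≠ 0, so that unfolding has rank ≥ 2 and hence rank(T) ≥ 2 (CP rank is at least every unfolding rank, though it can be larger).
Upper bound: with S_k = T[:,:,k], the two rank-1 terms a₁b₁ᵀ, a₂b₂ᵀ are the rank-1 members of the pencil x·S₁ + y·S₃.
The 2×2 minor of x·S₁ + y·S₃ on rows {1,2}, columns {1,2} is 24·x² + 108·xy + 108·y² = 12·(x + 3·y)(2·x + 3·y), vanishing at (x:y) = (3:-1) and (3:-2).
M₁ = 3·S₁ − S₃ = [[0, 0, 0], [-6, 0, -9], [0, 0, 0]] = (-3)·[0, 1, 0][2, 0, 3]ᵀ and M₂ = 3·S₁ − 2·S₃ = [[0, -18, 9], [0, -18, 9], [0, 12, -6]] = (-3)·[3, 3, -2][0, 2, -1]ᵀ, so take a₁ = [0, 1, 0], b₁ = [2, 0, 3], a₂ = [3, 3, -2], b₂ = [0, 2, -1].
Each slice is an integer combination of E₁ = a₁b₁ᵀ and E₂ = a₂b₂ᵀ: S₁ = −2·E₁ + E₂, S₂ = −2·E₁ + E₂, S₃ = −3·E₁ + 3·E₂; reading off coefficients, c₁ = [-2, -2, -3] and c₂ = [1, 1, 3].
Hence T = [0, 1, 0] (x) [2, 0, 3] (x) [-2, -2, -3] + [3, 3, -2] (x) [0, 2, -1] (x) [1, 1, 3], so rank(T) ≤ 2.
These bounds meet, so rank(T) = 2.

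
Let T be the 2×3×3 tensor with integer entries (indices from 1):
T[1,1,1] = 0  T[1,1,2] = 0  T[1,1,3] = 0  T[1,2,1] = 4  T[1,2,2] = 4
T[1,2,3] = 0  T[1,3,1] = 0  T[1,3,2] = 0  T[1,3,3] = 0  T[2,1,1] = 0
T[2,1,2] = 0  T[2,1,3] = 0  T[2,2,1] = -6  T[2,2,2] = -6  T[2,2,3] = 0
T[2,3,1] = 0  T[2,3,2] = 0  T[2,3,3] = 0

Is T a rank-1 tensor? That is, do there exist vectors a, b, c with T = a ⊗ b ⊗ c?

The mode-1 fibre T[:,2,1] = [4, -6] gives a = [2, -3] (primitive direction); the mode-2 fibre T[1,:,1] = [0, 4, 0] gives b = [0, 1, 0]; then c[k] = T[1,2,k] / (a[1]·b[2]) = [4, 4, 0] / 2 = [2, 2, 0].
Expanding [2, -3] ⊗ [0, 1, 0] ⊗ [2, 2, 0] reproduces all 18 entries of T, so T = [2, -3] ⊗ [0, 1, 0] ⊗ [2, 2, 0] and rank(T) ≤ 1.
Equivalently every frontal slice T[:,:,k] is c[k] times the rank-1 matrix [2, -3] ⊗ [0, 1, 0]. So T has rank 1 (it is nonzero).

Yes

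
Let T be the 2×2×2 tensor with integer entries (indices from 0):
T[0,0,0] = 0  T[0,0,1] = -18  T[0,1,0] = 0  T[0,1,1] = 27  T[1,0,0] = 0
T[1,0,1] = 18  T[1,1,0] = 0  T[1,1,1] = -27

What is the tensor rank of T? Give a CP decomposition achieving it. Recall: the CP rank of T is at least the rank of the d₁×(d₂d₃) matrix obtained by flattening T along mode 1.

rank(T) = 1

Lower bound: T ≠ 0 (e.g. T[0,0,1] = -18), so rank(T) ≥ 1.
Upper bound: if T = a ⊗ b ⊗ c then every fibre of T is a multiple of the corresponding factor, so read the factors off the fibres through the nonzero entry T[0,0,1] = -18.
The mode-1 fibre T[:,0,1] = [-18, 18] gives a = [1, -1] (primitive direction); the mode-2 fibre T[0,:,1] = [-18, 27] gives b = [2, -3]; then c[k] = T[0,0,k] / (a[0]·b[0]) = [0, -18] / 2 = [0, -9].
Expanding [1, -1] ⊗ [2, -3] ⊗ [0, -9] reproduces all 8 entries of T, so T = [1, -1] ⊗ [2, -3] ⊗ [0, -9] and rank(T) ≤ 1.
These bounds meet, so rank(T) = 1.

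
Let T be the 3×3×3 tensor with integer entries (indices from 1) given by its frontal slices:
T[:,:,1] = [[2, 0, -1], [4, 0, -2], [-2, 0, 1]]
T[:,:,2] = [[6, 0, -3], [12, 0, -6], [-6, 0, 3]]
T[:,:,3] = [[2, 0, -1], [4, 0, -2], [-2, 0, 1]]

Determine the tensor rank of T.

1

Lower bound: T ≠ 0 (e.g. T[1,1,1] = 2), so rank(T) ≥ 1.
Upper bound: the mode-1 fibre T[:,1,1] = [2, 4, -2] gives a = (1, 2, -1) (primitive direction); the mode-2 fibre T[1,:,1] = [2, 0, -1] gives b = (2, 0, -1); then c[k] = T[1,1,k] / (a[1]·b[1]) = [2, 6, 2] / 2 = (1, 3, 1).
Expanding (1, 2, -1) ⊗ (2, 0, -1) ⊗ (1, 3, 1) reproduces all 27 entries of T, so T = (1, 2, -1) ⊗ (2, 0, -1) ⊗ (1, 3, 1) and rank(T) ≤ 1.
These bounds meet, so rank(T) = 1.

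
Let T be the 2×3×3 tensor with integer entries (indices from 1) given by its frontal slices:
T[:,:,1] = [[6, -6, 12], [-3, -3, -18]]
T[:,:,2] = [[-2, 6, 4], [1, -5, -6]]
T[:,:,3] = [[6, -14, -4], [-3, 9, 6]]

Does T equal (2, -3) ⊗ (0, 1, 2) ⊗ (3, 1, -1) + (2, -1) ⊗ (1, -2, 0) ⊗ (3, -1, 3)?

Reconstruct entrywise from the claimed factors. For example, T[2,1,3] = -3 and Σₗ aₗ[2]bₗ[1]cₗ[3] = (-3)·(0)·(-1) + (-1)·(1)·(3) = -3; checking all 18 entries, every one matches. The claim holds.

Yes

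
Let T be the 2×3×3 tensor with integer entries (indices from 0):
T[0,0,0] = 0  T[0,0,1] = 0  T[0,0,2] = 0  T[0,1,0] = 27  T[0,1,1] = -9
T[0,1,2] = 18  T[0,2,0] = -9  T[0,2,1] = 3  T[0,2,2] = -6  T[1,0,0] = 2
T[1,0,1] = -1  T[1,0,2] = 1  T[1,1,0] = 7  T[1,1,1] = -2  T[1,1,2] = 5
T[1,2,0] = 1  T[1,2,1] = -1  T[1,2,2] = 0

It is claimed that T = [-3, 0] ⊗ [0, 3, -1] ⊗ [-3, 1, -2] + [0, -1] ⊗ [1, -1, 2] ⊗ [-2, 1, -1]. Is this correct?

Reconstruct entry (1,1,0) from the claimed factors: Σₗ aₗ[1]bₗ[1]cₗ[0] = (0)·(3)·(-3) + (-1)·(-1)·(-2) = -2, but T[1,1,0] = 7. The claim is false.

No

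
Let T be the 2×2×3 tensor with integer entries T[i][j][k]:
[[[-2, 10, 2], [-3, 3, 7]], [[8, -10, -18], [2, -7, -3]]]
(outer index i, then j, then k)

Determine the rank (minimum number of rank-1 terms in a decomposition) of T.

Lower bound: in the mode-1 unfolding of T (rows indexed by i, columns by (j,k)) the 2×2 minor on rows i ∈ {0, 1}, columns (j,k) ∈ {(0,0), (0,1)} is det [[-2, 10], [8, -10]] = -60 ≠ 0, so that unfolding has rank ≥ 2 and hence rank(T) ≥ 2 (CP rank is at least every unfolding rank, though it can be larger).
Upper bound: with S_k = T[:,:,k], the two rank-1 terms a₁b₁ᵀ, a₂b₂ᵀ are the rank-1 members of the pencil x·S₀ + y·S₁.
det(x·S₀ + y·S₁) is 20·x² − 20·xy − 40·y² = 20·(x − 2·y)(x + y), vanishing at (x:y) = (2:1) and (1:-1).
M₁ = 2·S₀ + S₁ = [[6, -3], [6, -3]] = 3·(1, 1)(2, -1)ᵀ and M₂ = S₀ − S₁ = [[-12, -6], [18, 9]] = (-3)·(2, -3)(2, 1)ᵀ, so take a₁ = (1, 1), b₁ = (2, -1), a₂ = (2, -3), b₂ = (2, 1).
Each slice is an integer combination of E₁ = a₁b₁ᵀ and E₂ = a₂b₂ᵀ: S₀ = E₁ − E₂, S₁ = E₁ + 2·E₂, S₂ = −3·E₁ + 2·E₂; reading off coefficients, c₁ = (1, 1, -3) and c₂ = (-1, 2, 2).
Hence T = (1, 1) ⊗ (2, -1) ⊗ (1, 1, -3) + (2, -3) ⊗ (2, 1) ⊗ (-1, 2, 2), so rank(T) ≤ 2.
These bounds meet, so rank(T) = 2.

2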